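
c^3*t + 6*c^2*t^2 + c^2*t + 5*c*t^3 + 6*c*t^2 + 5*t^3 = (c + t)*(c + 5*t)*(c*t + t)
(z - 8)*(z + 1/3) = z^2 - 23*z/3 - 8/3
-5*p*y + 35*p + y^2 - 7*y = (-5*p + y)*(y - 7)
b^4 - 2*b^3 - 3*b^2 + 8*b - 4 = (b - 2)*(b - 1)^2*(b + 2)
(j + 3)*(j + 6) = j^2 + 9*j + 18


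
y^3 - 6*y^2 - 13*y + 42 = (y - 7)*(y - 2)*(y + 3)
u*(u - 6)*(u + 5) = u^3 - u^2 - 30*u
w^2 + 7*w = w*(w + 7)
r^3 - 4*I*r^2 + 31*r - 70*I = (r - 7*I)*(r - 2*I)*(r + 5*I)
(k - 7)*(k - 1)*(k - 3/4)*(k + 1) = k^4 - 31*k^3/4 + 17*k^2/4 + 31*k/4 - 21/4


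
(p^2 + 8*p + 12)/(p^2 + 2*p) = (p + 6)/p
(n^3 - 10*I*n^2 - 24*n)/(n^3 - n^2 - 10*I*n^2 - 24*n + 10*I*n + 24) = n/(n - 1)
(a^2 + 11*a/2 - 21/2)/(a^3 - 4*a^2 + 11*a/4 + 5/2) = 2*(2*a^2 + 11*a - 21)/(4*a^3 - 16*a^2 + 11*a + 10)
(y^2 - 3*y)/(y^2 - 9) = y/(y + 3)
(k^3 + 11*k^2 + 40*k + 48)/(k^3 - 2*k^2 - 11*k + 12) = (k^2 + 8*k + 16)/(k^2 - 5*k + 4)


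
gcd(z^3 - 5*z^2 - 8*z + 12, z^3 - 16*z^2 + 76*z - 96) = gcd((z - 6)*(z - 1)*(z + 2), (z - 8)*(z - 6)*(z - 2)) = z - 6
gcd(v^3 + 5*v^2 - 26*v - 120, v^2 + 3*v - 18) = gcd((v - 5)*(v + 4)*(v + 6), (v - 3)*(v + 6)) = v + 6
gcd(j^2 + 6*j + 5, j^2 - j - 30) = j + 5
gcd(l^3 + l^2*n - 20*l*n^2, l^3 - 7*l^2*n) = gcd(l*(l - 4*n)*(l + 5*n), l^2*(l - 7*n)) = l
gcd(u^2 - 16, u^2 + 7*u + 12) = u + 4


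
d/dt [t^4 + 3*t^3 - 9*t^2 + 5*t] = 4*t^3 + 9*t^2 - 18*t + 5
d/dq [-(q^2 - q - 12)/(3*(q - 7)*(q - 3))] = (3*q^2 - 22*q + 47)/(q^4 - 20*q^3 + 142*q^2 - 420*q + 441)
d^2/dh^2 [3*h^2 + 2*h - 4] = 6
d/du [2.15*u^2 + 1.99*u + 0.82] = 4.3*u + 1.99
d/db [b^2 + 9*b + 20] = 2*b + 9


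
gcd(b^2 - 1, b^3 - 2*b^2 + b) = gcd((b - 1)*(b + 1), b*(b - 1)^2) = b - 1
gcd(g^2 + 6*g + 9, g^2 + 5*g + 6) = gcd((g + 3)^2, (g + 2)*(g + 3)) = g + 3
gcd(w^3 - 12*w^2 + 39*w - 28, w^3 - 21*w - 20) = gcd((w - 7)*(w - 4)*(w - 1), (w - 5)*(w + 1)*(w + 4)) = 1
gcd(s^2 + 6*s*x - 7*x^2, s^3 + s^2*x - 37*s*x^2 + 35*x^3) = -s^2 - 6*s*x + 7*x^2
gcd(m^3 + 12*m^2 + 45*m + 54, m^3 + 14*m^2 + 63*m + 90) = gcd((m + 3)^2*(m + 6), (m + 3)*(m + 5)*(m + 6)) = m^2 + 9*m + 18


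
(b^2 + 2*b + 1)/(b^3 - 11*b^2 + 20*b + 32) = (b + 1)/(b^2 - 12*b + 32)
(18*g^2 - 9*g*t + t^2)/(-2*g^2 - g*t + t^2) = (-18*g^2 + 9*g*t - t^2)/(2*g^2 + g*t - t^2)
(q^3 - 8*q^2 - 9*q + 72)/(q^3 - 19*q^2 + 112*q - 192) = (q + 3)/(q - 8)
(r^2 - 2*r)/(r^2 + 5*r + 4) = r*(r - 2)/(r^2 + 5*r + 4)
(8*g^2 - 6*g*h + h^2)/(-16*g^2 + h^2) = (-2*g + h)/(4*g + h)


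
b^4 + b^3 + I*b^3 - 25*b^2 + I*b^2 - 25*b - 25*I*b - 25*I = (b - 5)*(b + 1)*(b + 5)*(b + I)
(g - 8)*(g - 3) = g^2 - 11*g + 24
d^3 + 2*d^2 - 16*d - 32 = (d - 4)*(d + 2)*(d + 4)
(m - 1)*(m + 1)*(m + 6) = m^3 + 6*m^2 - m - 6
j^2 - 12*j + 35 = (j - 7)*(j - 5)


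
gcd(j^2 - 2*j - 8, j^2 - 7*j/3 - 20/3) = j - 4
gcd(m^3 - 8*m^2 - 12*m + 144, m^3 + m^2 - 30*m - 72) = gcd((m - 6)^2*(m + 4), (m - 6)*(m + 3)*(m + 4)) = m^2 - 2*m - 24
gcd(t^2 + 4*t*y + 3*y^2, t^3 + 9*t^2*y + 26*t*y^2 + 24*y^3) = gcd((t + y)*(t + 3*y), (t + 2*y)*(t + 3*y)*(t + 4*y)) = t + 3*y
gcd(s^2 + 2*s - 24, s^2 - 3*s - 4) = s - 4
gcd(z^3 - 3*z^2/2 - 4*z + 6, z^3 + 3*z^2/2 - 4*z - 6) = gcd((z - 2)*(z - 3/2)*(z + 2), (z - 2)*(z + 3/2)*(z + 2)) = z^2 - 4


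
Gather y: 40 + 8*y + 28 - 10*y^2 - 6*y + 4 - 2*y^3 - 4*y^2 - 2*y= -2*y^3 - 14*y^2 + 72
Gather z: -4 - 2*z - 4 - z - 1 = -3*z - 9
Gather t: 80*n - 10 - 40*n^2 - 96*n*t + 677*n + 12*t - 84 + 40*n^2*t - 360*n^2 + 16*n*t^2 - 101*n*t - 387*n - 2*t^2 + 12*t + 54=-400*n^2 + 370*n + t^2*(16*n - 2) + t*(40*n^2 - 197*n + 24) - 40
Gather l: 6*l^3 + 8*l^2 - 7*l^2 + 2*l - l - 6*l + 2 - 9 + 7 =6*l^3 + l^2 - 5*l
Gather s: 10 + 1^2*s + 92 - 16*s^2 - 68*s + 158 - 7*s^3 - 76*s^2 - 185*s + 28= -7*s^3 - 92*s^2 - 252*s + 288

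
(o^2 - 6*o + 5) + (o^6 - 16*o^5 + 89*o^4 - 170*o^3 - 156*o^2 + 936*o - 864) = o^6 - 16*o^5 + 89*o^4 - 170*o^3 - 155*o^2 + 930*o - 859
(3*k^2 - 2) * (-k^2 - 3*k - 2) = -3*k^4 - 9*k^3 - 4*k^2 + 6*k + 4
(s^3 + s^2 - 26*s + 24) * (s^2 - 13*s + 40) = s^5 - 12*s^4 + s^3 + 402*s^2 - 1352*s + 960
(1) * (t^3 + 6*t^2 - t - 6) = t^3 + 6*t^2 - t - 6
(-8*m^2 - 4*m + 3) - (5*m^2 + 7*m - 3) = -13*m^2 - 11*m + 6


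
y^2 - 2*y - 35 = (y - 7)*(y + 5)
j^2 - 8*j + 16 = (j - 4)^2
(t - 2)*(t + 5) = t^2 + 3*t - 10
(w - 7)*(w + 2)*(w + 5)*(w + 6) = w^4 + 6*w^3 - 39*w^2 - 304*w - 420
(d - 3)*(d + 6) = d^2 + 3*d - 18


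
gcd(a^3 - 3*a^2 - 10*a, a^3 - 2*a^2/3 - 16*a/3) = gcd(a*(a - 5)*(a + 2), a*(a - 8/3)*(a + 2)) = a^2 + 2*a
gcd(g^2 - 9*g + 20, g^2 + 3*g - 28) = g - 4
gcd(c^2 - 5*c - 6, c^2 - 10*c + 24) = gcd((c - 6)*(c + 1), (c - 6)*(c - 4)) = c - 6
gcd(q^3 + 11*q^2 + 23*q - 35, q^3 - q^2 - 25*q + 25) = q^2 + 4*q - 5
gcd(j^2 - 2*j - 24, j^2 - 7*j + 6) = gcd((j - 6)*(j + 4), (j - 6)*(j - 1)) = j - 6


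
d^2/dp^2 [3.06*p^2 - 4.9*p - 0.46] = 6.12000000000000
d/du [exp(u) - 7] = exp(u)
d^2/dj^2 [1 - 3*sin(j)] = 3*sin(j)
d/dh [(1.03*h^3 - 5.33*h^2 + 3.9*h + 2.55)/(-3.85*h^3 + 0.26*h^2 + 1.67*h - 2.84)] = (1.77635683940025e-15*h^5 - 20.2527*h^4 + 33.4702*h^3 + 10.7618*h^2 + 28.9484*h - 15.3345)/(14.8225*h^6 - 2.002*h^5 - 12.7914*h^4 + 22.7364*h^3 + 1.3121*h^2 - 9.4856*h + 8.0656)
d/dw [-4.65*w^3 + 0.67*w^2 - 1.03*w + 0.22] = -13.95*w^2 + 1.34*w - 1.03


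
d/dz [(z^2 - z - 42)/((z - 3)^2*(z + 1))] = (-z^3 - z^2 + 121*z - 39)/(z^5 - 7*z^4 + 10*z^3 + 18*z^2 - 27*z - 27)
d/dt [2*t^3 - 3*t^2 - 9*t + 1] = 6*t^2 - 6*t - 9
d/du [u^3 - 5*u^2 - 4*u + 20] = 3*u^2 - 10*u - 4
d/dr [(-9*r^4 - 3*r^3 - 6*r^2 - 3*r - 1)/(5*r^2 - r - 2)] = (-90*r^5 + 12*r^4 + 78*r^3 + 39*r^2 + 34*r + 5)/(25*r^4 - 10*r^3 - 19*r^2 + 4*r + 4)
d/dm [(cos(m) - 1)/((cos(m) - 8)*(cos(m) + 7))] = (cos(m)^2 - 2*cos(m) + 57)*sin(m)/((cos(m) - 8)^2*(cos(m) + 7)^2)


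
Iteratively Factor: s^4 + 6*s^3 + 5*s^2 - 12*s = (s + 3)*(s^3 + 3*s^2 - 4*s) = s*(s + 3)*(s^2 + 3*s - 4) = s*(s - 1)*(s + 3)*(s + 4)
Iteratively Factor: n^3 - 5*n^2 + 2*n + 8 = (n - 2)*(n^2 - 3*n - 4) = (n - 4)*(n - 2)*(n + 1)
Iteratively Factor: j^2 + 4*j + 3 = (j + 1)*(j + 3)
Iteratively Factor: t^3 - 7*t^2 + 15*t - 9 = (t - 3)*(t^2 - 4*t + 3) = (t - 3)*(t - 1)*(t - 3)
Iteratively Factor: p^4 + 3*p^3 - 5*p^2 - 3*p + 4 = (p - 1)*(p^3 + 4*p^2 - p - 4) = (p - 1)*(p + 4)*(p^2 - 1) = (p - 1)*(p + 1)*(p + 4)*(p - 1)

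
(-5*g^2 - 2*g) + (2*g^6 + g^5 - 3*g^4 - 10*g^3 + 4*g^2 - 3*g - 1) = 2*g^6 + g^5 - 3*g^4 - 10*g^3 - g^2 - 5*g - 1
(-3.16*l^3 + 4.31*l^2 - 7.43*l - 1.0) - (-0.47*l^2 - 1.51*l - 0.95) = -3.16*l^3 + 4.78*l^2 - 5.92*l - 0.05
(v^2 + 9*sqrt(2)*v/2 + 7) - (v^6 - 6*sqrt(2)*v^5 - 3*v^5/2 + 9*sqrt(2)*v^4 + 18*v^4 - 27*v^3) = -v^6 + 3*v^5/2 + 6*sqrt(2)*v^5 - 18*v^4 - 9*sqrt(2)*v^4 + 27*v^3 + v^2 + 9*sqrt(2)*v/2 + 7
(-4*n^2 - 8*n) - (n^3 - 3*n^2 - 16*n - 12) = -n^3 - n^2 + 8*n + 12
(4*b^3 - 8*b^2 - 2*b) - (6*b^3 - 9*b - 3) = -2*b^3 - 8*b^2 + 7*b + 3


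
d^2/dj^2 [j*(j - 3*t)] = 2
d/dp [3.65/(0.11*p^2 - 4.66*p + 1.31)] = (17.009 - 0.803*p)/(0.11*p^2 - 4.66*p + 1.31)^2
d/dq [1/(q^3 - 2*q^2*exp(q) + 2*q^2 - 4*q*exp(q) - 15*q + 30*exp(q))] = (2*q^2*exp(q) - 3*q^2 + 8*q*exp(q) - 4*q - 26*exp(q) + 15)/(q^3 - 2*q^2*exp(q) + 2*q^2 - 4*q*exp(q) - 15*q + 30*exp(q))^2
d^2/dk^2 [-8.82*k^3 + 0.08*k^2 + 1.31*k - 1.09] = 0.16 - 52.92*k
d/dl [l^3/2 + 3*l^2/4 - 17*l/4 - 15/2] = 3*l^2/2 + 3*l/2 - 17/4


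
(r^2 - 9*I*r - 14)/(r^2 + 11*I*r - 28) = (r^2 - 9*I*r - 14)/(r^2 + 11*I*r - 28)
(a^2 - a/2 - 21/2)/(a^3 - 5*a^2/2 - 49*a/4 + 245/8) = 4*(a + 3)/(4*a^2 + 4*a - 35)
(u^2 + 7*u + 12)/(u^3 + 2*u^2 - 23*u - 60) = 1/(u - 5)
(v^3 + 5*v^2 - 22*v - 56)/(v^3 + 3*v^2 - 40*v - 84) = (v - 4)/(v - 6)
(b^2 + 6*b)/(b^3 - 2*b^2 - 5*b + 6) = b*(b + 6)/(b^3 - 2*b^2 - 5*b + 6)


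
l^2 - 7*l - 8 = (l - 8)*(l + 1)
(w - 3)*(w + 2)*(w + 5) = w^3 + 4*w^2 - 11*w - 30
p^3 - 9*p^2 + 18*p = p*(p - 6)*(p - 3)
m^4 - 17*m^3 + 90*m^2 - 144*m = m*(m - 8)*(m - 6)*(m - 3)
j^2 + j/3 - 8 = (j - 8/3)*(j + 3)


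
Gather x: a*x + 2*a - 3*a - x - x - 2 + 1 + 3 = -a + x*(a - 2) + 2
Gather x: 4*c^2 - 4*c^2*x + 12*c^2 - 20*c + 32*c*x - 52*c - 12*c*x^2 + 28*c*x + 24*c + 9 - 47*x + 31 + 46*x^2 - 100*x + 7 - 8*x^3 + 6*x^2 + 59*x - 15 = 16*c^2 - 48*c - 8*x^3 + x^2*(52 - 12*c) + x*(-4*c^2 + 60*c - 88) + 32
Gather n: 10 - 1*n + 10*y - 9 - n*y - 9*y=n*(-y - 1) + y + 1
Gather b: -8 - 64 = -72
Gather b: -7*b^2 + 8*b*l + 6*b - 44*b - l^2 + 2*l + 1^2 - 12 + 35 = -7*b^2 + b*(8*l - 38) - l^2 + 2*l + 24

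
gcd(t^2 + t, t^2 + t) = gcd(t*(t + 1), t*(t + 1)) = t^2 + t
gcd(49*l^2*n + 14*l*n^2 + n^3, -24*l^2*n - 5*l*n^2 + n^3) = n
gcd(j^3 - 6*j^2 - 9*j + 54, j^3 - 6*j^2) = j - 6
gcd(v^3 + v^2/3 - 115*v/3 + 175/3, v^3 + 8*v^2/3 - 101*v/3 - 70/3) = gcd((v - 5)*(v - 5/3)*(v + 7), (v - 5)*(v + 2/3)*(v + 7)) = v^2 + 2*v - 35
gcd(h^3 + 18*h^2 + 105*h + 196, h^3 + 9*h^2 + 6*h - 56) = h^2 + 11*h + 28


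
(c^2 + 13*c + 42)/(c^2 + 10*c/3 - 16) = 3*(c + 7)/(3*c - 8)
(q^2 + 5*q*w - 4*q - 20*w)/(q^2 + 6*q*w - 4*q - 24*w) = (q + 5*w)/(q + 6*w)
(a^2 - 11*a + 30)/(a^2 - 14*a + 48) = (a - 5)/(a - 8)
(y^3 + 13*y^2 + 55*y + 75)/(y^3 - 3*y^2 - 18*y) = (y^2 + 10*y + 25)/(y*(y - 6))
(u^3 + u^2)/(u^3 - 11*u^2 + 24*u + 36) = u^2/(u^2 - 12*u + 36)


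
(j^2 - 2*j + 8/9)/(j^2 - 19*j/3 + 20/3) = (j - 2/3)/(j - 5)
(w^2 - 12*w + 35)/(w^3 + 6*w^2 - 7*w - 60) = (w^2 - 12*w + 35)/(w^3 + 6*w^2 - 7*w - 60)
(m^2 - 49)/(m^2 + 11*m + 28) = (m - 7)/(m + 4)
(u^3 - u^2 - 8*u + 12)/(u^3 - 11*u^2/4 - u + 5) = 4*(u + 3)/(4*u + 5)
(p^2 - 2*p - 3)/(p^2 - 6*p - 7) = (p - 3)/(p - 7)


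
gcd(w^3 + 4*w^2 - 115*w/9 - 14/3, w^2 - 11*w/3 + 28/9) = w - 7/3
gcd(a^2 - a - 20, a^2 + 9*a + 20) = a + 4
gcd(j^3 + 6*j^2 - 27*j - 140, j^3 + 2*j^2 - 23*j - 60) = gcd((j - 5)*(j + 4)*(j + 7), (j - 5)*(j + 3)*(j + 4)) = j^2 - j - 20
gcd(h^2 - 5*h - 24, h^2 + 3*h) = h + 3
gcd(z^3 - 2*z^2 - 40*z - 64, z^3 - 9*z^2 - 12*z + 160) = z^2 - 4*z - 32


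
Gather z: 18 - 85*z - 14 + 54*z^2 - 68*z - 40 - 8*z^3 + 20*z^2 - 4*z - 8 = -8*z^3 + 74*z^2 - 157*z - 44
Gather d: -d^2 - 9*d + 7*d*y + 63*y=-d^2 + d*(7*y - 9) + 63*y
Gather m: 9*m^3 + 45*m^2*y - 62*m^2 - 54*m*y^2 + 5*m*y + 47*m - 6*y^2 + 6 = 9*m^3 + m^2*(45*y - 62) + m*(-54*y^2 + 5*y + 47) - 6*y^2 + 6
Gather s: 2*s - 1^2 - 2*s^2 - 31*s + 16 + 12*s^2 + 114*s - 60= 10*s^2 + 85*s - 45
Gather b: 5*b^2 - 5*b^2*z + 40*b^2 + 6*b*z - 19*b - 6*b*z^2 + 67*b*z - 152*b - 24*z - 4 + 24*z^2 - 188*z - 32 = b^2*(45 - 5*z) + b*(-6*z^2 + 73*z - 171) + 24*z^2 - 212*z - 36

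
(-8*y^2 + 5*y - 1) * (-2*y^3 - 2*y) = 16*y^5 - 10*y^4 + 18*y^3 - 10*y^2 + 2*y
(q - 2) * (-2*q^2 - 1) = -2*q^3 + 4*q^2 - q + 2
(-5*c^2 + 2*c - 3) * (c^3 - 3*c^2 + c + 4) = -5*c^5 + 17*c^4 - 14*c^3 - 9*c^2 + 5*c - 12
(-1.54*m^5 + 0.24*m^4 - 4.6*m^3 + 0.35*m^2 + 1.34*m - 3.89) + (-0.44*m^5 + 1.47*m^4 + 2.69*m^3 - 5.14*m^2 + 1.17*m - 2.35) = -1.98*m^5 + 1.71*m^4 - 1.91*m^3 - 4.79*m^2 + 2.51*m - 6.24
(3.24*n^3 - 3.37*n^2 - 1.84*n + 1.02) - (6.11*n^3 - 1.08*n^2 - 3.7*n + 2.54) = -2.87*n^3 - 2.29*n^2 + 1.86*n - 1.52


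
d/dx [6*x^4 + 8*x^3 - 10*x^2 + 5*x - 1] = 24*x^3 + 24*x^2 - 20*x + 5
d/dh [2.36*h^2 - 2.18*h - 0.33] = 4.72*h - 2.18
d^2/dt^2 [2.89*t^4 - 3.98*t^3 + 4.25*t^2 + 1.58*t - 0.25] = 34.68*t^2 - 23.88*t + 8.5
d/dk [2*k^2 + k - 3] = 4*k + 1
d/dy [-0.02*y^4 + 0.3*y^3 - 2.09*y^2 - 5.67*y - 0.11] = -0.08*y^3 + 0.9*y^2 - 4.18*y - 5.67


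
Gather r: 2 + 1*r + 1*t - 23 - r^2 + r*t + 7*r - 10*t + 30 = -r^2 + r*(t + 8) - 9*t + 9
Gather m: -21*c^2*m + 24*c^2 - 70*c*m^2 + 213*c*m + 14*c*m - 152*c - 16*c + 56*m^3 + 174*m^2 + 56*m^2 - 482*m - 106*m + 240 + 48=24*c^2 - 168*c + 56*m^3 + m^2*(230 - 70*c) + m*(-21*c^2 + 227*c - 588) + 288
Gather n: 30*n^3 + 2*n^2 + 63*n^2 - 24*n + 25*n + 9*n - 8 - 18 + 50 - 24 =30*n^3 + 65*n^2 + 10*n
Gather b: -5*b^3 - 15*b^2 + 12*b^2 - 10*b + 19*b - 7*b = -5*b^3 - 3*b^2 + 2*b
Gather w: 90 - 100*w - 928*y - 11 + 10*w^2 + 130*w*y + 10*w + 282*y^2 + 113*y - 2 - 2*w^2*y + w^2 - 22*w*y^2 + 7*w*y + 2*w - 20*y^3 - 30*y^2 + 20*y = w^2*(11 - 2*y) + w*(-22*y^2 + 137*y - 88) - 20*y^3 + 252*y^2 - 795*y + 77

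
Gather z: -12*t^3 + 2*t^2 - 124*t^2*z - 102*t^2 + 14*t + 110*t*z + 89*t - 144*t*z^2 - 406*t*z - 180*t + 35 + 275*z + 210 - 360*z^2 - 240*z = -12*t^3 - 100*t^2 - 77*t + z^2*(-144*t - 360) + z*(-124*t^2 - 296*t + 35) + 245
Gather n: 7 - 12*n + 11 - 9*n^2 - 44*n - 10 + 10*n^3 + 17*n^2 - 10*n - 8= 10*n^3 + 8*n^2 - 66*n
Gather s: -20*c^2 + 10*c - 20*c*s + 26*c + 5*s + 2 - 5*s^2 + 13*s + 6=-20*c^2 + 36*c - 5*s^2 + s*(18 - 20*c) + 8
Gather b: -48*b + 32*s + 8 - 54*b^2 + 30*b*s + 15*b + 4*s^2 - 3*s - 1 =-54*b^2 + b*(30*s - 33) + 4*s^2 + 29*s + 7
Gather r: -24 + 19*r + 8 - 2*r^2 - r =-2*r^2 + 18*r - 16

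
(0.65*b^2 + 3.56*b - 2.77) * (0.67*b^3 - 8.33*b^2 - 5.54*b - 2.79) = 0.4355*b^5 - 3.0293*b^4 - 35.1117*b^3 + 1.5382*b^2 + 5.4134*b + 7.7283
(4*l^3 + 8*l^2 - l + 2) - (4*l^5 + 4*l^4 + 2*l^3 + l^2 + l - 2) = -4*l^5 - 4*l^4 + 2*l^3 + 7*l^2 - 2*l + 4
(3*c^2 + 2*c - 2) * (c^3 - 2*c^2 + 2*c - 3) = 3*c^5 - 4*c^4 - c^2 - 10*c + 6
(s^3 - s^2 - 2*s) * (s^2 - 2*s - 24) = s^5 - 3*s^4 - 24*s^3 + 28*s^2 + 48*s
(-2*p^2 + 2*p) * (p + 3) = -2*p^3 - 4*p^2 + 6*p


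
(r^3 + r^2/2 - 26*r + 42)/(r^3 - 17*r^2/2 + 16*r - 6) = (2*r^2 + 5*r - 42)/(2*r^2 - 13*r + 6)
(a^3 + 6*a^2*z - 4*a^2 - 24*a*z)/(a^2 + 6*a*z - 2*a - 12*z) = a*(a - 4)/(a - 2)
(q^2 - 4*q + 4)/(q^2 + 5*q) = (q^2 - 4*q + 4)/(q*(q + 5))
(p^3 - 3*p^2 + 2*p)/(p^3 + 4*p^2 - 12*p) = (p - 1)/(p + 6)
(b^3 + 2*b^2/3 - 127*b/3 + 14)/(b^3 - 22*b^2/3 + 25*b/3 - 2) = (b + 7)/(b - 1)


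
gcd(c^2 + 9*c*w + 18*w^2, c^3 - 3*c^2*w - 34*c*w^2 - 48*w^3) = c + 3*w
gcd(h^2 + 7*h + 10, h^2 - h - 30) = h + 5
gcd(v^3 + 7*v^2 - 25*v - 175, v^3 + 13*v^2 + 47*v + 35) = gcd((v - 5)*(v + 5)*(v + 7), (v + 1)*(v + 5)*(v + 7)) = v^2 + 12*v + 35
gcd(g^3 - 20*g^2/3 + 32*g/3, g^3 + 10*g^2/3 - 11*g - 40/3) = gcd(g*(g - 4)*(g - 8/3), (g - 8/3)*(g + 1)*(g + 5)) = g - 8/3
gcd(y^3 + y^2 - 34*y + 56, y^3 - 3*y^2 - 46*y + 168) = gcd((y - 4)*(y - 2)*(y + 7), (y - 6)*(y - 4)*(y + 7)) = y^2 + 3*y - 28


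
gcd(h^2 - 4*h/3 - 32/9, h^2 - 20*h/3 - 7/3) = 1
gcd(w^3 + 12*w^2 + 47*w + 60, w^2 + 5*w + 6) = w + 3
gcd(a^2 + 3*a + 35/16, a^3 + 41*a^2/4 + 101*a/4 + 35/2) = a + 5/4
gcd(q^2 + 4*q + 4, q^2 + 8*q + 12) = q + 2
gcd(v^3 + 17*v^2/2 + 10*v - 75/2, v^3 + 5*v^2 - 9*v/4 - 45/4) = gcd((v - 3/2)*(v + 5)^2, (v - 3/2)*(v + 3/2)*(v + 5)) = v^2 + 7*v/2 - 15/2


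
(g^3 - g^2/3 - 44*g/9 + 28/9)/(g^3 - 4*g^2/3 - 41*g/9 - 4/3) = (-9*g^3 + 3*g^2 + 44*g - 28)/(-9*g^3 + 12*g^2 + 41*g + 12)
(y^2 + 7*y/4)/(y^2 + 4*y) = (y + 7/4)/(y + 4)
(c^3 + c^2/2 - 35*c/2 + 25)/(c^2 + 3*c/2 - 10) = (c^2 + 3*c - 10)/(c + 4)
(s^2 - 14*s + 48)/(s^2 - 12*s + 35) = (s^2 - 14*s + 48)/(s^2 - 12*s + 35)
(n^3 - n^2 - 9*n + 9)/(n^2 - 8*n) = (n^3 - n^2 - 9*n + 9)/(n*(n - 8))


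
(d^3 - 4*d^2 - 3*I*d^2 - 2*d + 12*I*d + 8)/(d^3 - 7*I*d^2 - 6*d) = (d^2 - 2*d*(2 + I) + 8*I)/(d*(d - 6*I))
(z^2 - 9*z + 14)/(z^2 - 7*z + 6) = (z^2 - 9*z + 14)/(z^2 - 7*z + 6)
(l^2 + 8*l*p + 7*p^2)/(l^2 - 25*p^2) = (l^2 + 8*l*p + 7*p^2)/(l^2 - 25*p^2)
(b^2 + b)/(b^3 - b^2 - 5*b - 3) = b/(b^2 - 2*b - 3)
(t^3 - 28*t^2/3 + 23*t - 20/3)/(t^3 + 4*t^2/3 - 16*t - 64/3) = (3*t^2 - 16*t + 5)/(3*t^2 + 16*t + 16)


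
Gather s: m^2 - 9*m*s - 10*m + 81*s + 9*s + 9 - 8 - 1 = m^2 - 10*m + s*(90 - 9*m)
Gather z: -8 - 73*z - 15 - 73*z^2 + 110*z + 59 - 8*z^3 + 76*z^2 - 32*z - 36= -8*z^3 + 3*z^2 + 5*z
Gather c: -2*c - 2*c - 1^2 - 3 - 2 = -4*c - 6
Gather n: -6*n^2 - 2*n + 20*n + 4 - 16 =-6*n^2 + 18*n - 12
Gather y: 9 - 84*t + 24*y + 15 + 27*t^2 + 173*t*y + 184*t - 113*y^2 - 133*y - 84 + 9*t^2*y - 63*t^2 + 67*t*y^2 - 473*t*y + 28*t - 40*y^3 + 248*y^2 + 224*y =-36*t^2 + 128*t - 40*y^3 + y^2*(67*t + 135) + y*(9*t^2 - 300*t + 115) - 60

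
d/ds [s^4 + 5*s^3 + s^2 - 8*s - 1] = 4*s^3 + 15*s^2 + 2*s - 8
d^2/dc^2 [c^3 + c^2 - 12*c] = 6*c + 2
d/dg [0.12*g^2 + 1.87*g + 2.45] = 0.24*g + 1.87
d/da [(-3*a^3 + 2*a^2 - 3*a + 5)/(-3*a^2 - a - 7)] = (9*a^4 + 6*a^3 + 52*a^2 + 2*a + 26)/(9*a^4 + 6*a^3 + 43*a^2 + 14*a + 49)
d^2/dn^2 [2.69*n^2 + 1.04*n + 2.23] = 5.38000000000000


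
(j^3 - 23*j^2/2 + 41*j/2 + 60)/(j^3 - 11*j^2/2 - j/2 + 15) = (j - 8)/(j - 2)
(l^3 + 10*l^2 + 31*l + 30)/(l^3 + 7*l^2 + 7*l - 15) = (l + 2)/(l - 1)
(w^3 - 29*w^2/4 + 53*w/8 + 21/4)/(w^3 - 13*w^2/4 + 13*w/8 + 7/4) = (w - 6)/(w - 2)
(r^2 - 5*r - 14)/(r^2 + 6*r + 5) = (r^2 - 5*r - 14)/(r^2 + 6*r + 5)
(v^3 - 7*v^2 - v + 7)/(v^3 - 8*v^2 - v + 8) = (v - 7)/(v - 8)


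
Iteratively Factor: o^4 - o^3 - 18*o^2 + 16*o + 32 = (o - 4)*(o^3 + 3*o^2 - 6*o - 8) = (o - 4)*(o + 1)*(o^2 + 2*o - 8) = (o - 4)*(o + 1)*(o + 4)*(o - 2)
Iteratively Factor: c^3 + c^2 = (c)*(c^2 + c) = c^2*(c + 1)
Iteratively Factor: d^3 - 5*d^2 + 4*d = (d - 4)*(d^2 - d) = (d - 4)*(d - 1)*(d)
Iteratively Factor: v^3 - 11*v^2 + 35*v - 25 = (v - 1)*(v^2 - 10*v + 25) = (v - 5)*(v - 1)*(v - 5)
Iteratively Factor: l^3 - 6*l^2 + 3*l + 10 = (l + 1)*(l^2 - 7*l + 10) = (l - 2)*(l + 1)*(l - 5)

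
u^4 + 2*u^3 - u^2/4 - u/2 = u*(u - 1/2)*(u + 1/2)*(u + 2)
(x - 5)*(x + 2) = x^2 - 3*x - 10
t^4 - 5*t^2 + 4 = (t - 2)*(t - 1)*(t + 1)*(t + 2)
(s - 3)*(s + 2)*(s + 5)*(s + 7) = s^4 + 11*s^3 + 17*s^2 - 107*s - 210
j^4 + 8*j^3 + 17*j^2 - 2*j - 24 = (j - 1)*(j + 2)*(j + 3)*(j + 4)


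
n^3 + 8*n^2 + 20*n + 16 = (n + 2)^2*(n + 4)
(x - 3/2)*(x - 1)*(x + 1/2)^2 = x^4 - 3*x^3/2 - 3*x^2/4 + 7*x/8 + 3/8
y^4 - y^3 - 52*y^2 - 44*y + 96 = (y - 8)*(y - 1)*(y + 2)*(y + 6)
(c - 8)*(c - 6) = c^2 - 14*c + 48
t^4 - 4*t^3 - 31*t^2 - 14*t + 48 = (t - 8)*(t - 1)*(t + 2)*(t + 3)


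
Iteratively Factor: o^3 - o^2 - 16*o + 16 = (o + 4)*(o^2 - 5*o + 4) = (o - 4)*(o + 4)*(o - 1)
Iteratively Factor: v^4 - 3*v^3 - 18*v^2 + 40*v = (v - 5)*(v^3 + 2*v^2 - 8*v) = v*(v - 5)*(v^2 + 2*v - 8) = v*(v - 5)*(v + 4)*(v - 2)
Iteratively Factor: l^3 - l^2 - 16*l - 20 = (l + 2)*(l^2 - 3*l - 10) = (l - 5)*(l + 2)*(l + 2)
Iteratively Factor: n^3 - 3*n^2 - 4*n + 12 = (n + 2)*(n^2 - 5*n + 6) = (n - 2)*(n + 2)*(n - 3)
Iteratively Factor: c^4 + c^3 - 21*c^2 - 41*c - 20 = (c + 1)*(c^3 - 21*c - 20) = (c + 1)*(c + 4)*(c^2 - 4*c - 5) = (c + 1)^2*(c + 4)*(c - 5)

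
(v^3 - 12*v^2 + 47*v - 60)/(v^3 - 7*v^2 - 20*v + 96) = (v^2 - 9*v + 20)/(v^2 - 4*v - 32)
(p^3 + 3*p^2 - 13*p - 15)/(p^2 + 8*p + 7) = (p^2 + 2*p - 15)/(p + 7)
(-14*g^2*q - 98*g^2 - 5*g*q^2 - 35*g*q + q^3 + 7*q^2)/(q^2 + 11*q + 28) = (-14*g^2 - 5*g*q + q^2)/(q + 4)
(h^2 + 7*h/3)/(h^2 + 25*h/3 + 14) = h/(h + 6)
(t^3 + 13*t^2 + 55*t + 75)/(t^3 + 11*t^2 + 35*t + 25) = (t + 3)/(t + 1)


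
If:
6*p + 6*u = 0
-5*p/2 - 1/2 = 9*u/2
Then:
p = 1/4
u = -1/4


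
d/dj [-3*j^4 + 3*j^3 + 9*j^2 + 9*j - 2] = -12*j^3 + 9*j^2 + 18*j + 9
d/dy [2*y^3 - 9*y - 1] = 6*y^2 - 9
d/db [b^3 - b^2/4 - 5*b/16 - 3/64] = 3*b^2 - b/2 - 5/16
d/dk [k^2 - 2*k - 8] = 2*k - 2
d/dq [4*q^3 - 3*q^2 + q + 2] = 12*q^2 - 6*q + 1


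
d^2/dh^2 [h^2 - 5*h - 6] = 2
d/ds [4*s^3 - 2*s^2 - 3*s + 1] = 12*s^2 - 4*s - 3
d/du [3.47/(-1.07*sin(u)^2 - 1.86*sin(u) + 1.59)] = (7.4258*sin(u) + 6.4542)*cos(u)/(1.07*sin(u)^2 + 1.86*sin(u) - 1.59)^2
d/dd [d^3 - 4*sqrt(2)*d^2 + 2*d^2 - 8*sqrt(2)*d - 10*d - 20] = 3*d^2 - 8*sqrt(2)*d + 4*d - 8*sqrt(2) - 10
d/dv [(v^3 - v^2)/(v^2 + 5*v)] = (v^2 + 10*v - 5)/(v^2 + 10*v + 25)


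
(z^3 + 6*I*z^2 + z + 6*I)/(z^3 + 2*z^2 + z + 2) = (z + 6*I)/(z + 2)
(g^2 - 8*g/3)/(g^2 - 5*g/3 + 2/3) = g*(3*g - 8)/(3*g^2 - 5*g + 2)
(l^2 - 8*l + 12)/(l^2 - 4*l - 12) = (l - 2)/(l + 2)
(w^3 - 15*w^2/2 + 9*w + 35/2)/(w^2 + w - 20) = (w^3 - 15*w^2/2 + 9*w + 35/2)/(w^2 + w - 20)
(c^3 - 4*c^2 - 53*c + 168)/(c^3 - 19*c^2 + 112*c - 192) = (c + 7)/(c - 8)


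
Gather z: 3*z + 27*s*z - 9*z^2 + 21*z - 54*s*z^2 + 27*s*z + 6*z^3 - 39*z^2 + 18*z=6*z^3 + z^2*(-54*s - 48) + z*(54*s + 42)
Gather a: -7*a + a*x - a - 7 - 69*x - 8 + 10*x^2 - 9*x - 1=a*(x - 8) + 10*x^2 - 78*x - 16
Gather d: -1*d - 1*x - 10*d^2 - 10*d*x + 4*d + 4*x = -10*d^2 + d*(3 - 10*x) + 3*x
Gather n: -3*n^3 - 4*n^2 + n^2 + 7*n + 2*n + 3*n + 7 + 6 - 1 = -3*n^3 - 3*n^2 + 12*n + 12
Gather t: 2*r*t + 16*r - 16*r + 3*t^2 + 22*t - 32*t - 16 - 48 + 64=3*t^2 + t*(2*r - 10)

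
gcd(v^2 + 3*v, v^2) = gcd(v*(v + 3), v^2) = v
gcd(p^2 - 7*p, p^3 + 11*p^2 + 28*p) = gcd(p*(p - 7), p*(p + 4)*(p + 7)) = p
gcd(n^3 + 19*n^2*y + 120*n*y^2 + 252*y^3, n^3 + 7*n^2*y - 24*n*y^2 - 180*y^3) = n^2 + 12*n*y + 36*y^2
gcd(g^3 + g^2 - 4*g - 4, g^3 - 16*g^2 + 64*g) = 1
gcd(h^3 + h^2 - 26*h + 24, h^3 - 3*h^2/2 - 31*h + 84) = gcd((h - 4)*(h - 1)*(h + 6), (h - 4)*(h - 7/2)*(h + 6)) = h^2 + 2*h - 24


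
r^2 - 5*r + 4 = (r - 4)*(r - 1)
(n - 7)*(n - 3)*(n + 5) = n^3 - 5*n^2 - 29*n + 105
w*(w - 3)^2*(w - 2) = w^4 - 8*w^3 + 21*w^2 - 18*w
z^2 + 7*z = z*(z + 7)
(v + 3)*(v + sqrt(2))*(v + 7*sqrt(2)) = v^3 + 3*v^2 + 8*sqrt(2)*v^2 + 14*v + 24*sqrt(2)*v + 42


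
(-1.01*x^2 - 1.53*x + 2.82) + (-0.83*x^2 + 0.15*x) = -1.84*x^2 - 1.38*x + 2.82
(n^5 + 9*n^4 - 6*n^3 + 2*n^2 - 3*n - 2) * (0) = 0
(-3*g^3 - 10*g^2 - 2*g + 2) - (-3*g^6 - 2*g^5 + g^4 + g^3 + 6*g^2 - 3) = 3*g^6 + 2*g^5 - g^4 - 4*g^3 - 16*g^2 - 2*g + 5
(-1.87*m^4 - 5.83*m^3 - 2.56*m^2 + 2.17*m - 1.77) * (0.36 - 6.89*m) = 12.8843*m^5 + 39.4955*m^4 + 15.5396*m^3 - 15.8729*m^2 + 12.9765*m - 0.6372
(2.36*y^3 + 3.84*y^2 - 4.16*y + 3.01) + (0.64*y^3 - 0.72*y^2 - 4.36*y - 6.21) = 3.0*y^3 + 3.12*y^2 - 8.52*y - 3.2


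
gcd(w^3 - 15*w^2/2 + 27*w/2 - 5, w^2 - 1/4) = w - 1/2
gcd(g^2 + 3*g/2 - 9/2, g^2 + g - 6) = g + 3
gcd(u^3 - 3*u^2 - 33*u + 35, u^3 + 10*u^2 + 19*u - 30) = u^2 + 4*u - 5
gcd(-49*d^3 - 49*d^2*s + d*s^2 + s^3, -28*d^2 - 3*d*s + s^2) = -7*d + s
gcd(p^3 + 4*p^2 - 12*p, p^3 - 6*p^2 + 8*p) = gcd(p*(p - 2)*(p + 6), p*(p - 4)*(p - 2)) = p^2 - 2*p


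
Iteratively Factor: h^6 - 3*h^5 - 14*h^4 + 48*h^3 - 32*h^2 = (h + 4)*(h^5 - 7*h^4 + 14*h^3 - 8*h^2) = (h - 4)*(h + 4)*(h^4 - 3*h^3 + 2*h^2) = h*(h - 4)*(h + 4)*(h^3 - 3*h^2 + 2*h) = h*(h - 4)*(h - 2)*(h + 4)*(h^2 - h) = h^2*(h - 4)*(h - 2)*(h + 4)*(h - 1)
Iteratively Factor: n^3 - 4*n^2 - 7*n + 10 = (n + 2)*(n^2 - 6*n + 5) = (n - 5)*(n + 2)*(n - 1)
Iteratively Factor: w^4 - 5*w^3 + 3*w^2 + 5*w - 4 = (w - 1)*(w^3 - 4*w^2 - w + 4) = (w - 1)*(w + 1)*(w^2 - 5*w + 4) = (w - 4)*(w - 1)*(w + 1)*(w - 1)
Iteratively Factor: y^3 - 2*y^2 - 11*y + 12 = (y + 3)*(y^2 - 5*y + 4) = (y - 4)*(y + 3)*(y - 1)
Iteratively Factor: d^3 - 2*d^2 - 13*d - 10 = (d - 5)*(d^2 + 3*d + 2) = (d - 5)*(d + 1)*(d + 2)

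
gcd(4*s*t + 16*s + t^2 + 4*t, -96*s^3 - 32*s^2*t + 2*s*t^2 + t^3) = 4*s + t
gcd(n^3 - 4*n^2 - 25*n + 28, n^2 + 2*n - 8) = n + 4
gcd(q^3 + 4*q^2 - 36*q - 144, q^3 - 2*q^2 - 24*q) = q^2 - 2*q - 24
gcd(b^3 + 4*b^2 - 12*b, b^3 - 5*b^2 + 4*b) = b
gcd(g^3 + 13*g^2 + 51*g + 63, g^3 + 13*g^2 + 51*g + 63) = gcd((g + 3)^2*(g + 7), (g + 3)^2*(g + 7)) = g^3 + 13*g^2 + 51*g + 63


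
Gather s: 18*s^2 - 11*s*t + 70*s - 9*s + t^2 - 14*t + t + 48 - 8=18*s^2 + s*(61 - 11*t) + t^2 - 13*t + 40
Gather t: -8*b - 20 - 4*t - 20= -8*b - 4*t - 40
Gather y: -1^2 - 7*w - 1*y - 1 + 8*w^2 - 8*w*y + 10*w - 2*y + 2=8*w^2 + 3*w + y*(-8*w - 3)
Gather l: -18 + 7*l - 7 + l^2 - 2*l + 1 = l^2 + 5*l - 24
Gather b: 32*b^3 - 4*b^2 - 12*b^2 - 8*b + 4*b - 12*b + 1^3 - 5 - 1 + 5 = 32*b^3 - 16*b^2 - 16*b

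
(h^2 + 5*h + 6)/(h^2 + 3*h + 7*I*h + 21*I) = (h + 2)/(h + 7*I)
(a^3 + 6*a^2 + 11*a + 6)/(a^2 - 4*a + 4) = (a^3 + 6*a^2 + 11*a + 6)/(a^2 - 4*a + 4)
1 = 1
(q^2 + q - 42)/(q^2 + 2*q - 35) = (q - 6)/(q - 5)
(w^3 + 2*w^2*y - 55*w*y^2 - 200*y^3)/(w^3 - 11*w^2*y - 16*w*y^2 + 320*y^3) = (-w - 5*y)/(-w + 8*y)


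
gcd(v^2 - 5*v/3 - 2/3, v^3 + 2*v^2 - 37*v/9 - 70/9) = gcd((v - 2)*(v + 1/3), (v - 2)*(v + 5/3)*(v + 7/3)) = v - 2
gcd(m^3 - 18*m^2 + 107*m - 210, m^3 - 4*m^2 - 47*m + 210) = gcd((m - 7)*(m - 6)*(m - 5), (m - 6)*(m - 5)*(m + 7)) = m^2 - 11*m + 30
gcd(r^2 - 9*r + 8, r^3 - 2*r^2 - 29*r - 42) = 1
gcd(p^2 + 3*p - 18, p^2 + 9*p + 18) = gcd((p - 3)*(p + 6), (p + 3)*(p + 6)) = p + 6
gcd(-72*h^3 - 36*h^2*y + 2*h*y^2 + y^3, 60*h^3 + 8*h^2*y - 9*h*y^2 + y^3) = -12*h^2 - 4*h*y + y^2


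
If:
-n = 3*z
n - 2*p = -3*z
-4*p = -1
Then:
No Solution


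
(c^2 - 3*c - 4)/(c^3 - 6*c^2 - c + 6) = (c - 4)/(c^2 - 7*c + 6)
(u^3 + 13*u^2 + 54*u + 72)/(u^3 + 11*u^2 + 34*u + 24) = (u + 3)/(u + 1)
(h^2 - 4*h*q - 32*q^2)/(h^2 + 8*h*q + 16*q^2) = (h - 8*q)/(h + 4*q)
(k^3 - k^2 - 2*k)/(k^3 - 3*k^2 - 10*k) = (-k^2 + k + 2)/(-k^2 + 3*k + 10)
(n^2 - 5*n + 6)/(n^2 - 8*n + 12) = (n - 3)/(n - 6)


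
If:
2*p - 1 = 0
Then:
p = 1/2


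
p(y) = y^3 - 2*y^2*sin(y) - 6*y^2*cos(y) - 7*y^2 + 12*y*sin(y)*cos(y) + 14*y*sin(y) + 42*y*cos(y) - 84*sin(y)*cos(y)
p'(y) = 6*y^2*sin(y) - 2*y^2*cos(y) + 3*y^2 - 12*y*sin(y)^2 - 46*y*sin(y) + 12*y*cos(y)^2 + 2*y*cos(y) - 14*y + 84*sin(y)^2 + 12*sin(y)*cos(y) + 14*sin(y) - 84*cos(y)^2 + 42*cos(y)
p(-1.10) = 21.12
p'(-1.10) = 24.29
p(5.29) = -23.99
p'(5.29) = 62.31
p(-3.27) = 97.07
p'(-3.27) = -27.55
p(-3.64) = 79.71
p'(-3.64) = 133.86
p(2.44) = -36.80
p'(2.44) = -98.41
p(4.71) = -72.59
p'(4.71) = 97.66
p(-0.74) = 24.36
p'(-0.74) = -7.89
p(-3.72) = 67.29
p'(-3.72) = 177.19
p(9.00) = 236.55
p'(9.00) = 256.72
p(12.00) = 453.43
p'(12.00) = -78.24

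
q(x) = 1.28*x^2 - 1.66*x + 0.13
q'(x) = 2.56*x - 1.66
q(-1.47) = 5.34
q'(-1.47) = -5.42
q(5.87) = 34.49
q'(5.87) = 13.37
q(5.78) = 33.30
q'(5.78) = 13.14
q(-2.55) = 12.69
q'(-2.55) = -8.19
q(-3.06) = 17.20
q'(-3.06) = -9.49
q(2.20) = 2.67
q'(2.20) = 3.97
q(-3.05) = 17.10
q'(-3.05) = -9.47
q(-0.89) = 2.62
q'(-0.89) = -3.94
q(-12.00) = 204.37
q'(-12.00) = -32.38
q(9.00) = 88.87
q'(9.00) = 21.38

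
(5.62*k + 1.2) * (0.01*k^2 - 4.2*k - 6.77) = 0.0562*k^3 - 23.592*k^2 - 43.0874*k - 8.124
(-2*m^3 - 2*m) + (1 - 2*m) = -2*m^3 - 4*m + 1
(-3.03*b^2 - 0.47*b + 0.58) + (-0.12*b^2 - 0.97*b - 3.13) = -3.15*b^2 - 1.44*b - 2.55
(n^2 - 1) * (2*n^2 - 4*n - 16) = 2*n^4 - 4*n^3 - 18*n^2 + 4*n + 16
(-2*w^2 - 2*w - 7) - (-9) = -2*w^2 - 2*w + 2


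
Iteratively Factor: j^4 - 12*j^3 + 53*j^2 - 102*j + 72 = (j - 2)*(j^3 - 10*j^2 + 33*j - 36) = (j - 3)*(j - 2)*(j^2 - 7*j + 12) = (j - 4)*(j - 3)*(j - 2)*(j - 3)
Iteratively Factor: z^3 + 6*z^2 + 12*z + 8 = (z + 2)*(z^2 + 4*z + 4) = (z + 2)^2*(z + 2)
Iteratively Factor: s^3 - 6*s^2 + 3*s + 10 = (s + 1)*(s^2 - 7*s + 10) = (s - 5)*(s + 1)*(s - 2)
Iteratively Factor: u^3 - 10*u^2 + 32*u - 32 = (u - 2)*(u^2 - 8*u + 16) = (u - 4)*(u - 2)*(u - 4)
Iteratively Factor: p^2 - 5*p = (p - 5)*(p)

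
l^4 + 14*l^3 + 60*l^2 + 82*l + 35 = (l + 1)^2*(l + 5)*(l + 7)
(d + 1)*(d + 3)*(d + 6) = d^3 + 10*d^2 + 27*d + 18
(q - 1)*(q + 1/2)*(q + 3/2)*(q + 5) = q^4 + 6*q^3 + 15*q^2/4 - 7*q - 15/4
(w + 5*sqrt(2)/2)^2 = w^2 + 5*sqrt(2)*w + 25/2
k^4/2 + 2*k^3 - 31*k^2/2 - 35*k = k*(k/2 + 1)*(k - 5)*(k + 7)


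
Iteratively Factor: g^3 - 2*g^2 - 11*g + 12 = (g + 3)*(g^2 - 5*g + 4) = (g - 4)*(g + 3)*(g - 1)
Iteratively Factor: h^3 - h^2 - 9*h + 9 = (h - 1)*(h^2 - 9) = (h - 3)*(h - 1)*(h + 3)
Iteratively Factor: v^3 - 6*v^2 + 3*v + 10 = (v - 5)*(v^2 - v - 2) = (v - 5)*(v + 1)*(v - 2)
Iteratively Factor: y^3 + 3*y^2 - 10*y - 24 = (y + 2)*(y^2 + y - 12) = (y - 3)*(y + 2)*(y + 4)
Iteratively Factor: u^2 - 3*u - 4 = (u - 4)*(u + 1)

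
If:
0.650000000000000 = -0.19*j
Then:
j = -3.42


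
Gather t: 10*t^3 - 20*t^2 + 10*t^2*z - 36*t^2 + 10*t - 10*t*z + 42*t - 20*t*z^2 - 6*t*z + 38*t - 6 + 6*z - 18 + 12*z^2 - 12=10*t^3 + t^2*(10*z - 56) + t*(-20*z^2 - 16*z + 90) + 12*z^2 + 6*z - 36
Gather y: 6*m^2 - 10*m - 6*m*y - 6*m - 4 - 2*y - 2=6*m^2 - 16*m + y*(-6*m - 2) - 6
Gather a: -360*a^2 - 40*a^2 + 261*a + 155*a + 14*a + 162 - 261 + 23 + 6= -400*a^2 + 430*a - 70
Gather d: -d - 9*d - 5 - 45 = -10*d - 50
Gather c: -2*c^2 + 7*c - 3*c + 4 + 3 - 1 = -2*c^2 + 4*c + 6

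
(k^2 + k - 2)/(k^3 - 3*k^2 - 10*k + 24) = (k^2 + k - 2)/(k^3 - 3*k^2 - 10*k + 24)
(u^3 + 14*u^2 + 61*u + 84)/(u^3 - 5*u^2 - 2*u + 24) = (u^3 + 14*u^2 + 61*u + 84)/(u^3 - 5*u^2 - 2*u + 24)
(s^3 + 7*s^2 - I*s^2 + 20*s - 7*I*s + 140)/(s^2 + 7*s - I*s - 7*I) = (s^2 - I*s + 20)/(s - I)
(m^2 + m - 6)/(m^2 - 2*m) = (m + 3)/m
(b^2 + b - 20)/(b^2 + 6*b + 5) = (b - 4)/(b + 1)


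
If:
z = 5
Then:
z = 5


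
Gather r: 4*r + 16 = 4*r + 16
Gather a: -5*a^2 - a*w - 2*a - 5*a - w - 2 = -5*a^2 + a*(-w - 7) - w - 2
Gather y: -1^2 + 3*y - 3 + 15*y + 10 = 18*y + 6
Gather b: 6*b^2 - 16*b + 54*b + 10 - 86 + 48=6*b^2 + 38*b - 28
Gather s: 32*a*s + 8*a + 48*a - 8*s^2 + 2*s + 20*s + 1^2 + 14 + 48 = 56*a - 8*s^2 + s*(32*a + 22) + 63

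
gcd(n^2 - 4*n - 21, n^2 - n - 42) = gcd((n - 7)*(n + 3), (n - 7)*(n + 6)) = n - 7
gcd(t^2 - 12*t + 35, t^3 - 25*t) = t - 5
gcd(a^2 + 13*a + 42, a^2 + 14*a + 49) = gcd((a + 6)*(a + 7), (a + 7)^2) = a + 7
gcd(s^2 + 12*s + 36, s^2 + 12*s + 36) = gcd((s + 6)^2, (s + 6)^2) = s^2 + 12*s + 36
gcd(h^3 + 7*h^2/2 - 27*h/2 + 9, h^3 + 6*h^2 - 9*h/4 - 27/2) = h^2 + 9*h/2 - 9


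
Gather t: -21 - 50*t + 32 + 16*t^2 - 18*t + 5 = 16*t^2 - 68*t + 16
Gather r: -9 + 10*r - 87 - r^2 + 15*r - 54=-r^2 + 25*r - 150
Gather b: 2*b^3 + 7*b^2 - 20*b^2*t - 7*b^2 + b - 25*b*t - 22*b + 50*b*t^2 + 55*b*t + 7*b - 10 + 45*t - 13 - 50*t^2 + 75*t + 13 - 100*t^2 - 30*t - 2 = 2*b^3 - 20*b^2*t + b*(50*t^2 + 30*t - 14) - 150*t^2 + 90*t - 12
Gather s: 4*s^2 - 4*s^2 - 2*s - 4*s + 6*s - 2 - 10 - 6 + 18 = 0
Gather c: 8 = 8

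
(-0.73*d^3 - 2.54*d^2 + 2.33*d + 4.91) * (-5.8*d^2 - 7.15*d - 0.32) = 4.234*d^5 + 19.9515*d^4 + 4.8806*d^3 - 44.3247*d^2 - 35.8521*d - 1.5712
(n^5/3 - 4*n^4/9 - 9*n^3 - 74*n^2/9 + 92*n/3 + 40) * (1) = n^5/3 - 4*n^4/9 - 9*n^3 - 74*n^2/9 + 92*n/3 + 40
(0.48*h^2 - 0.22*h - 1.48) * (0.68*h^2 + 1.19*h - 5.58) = 0.3264*h^4 + 0.4216*h^3 - 3.9466*h^2 - 0.5336*h + 8.2584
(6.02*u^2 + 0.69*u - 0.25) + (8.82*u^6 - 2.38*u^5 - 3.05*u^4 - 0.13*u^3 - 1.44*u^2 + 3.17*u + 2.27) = 8.82*u^6 - 2.38*u^5 - 3.05*u^4 - 0.13*u^3 + 4.58*u^2 + 3.86*u + 2.02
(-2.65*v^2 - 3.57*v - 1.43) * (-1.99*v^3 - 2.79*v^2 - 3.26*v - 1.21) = 5.2735*v^5 + 14.4978*v^4 + 21.445*v^3 + 18.8344*v^2 + 8.9815*v + 1.7303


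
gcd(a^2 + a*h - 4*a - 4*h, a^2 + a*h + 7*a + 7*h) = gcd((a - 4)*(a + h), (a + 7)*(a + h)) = a + h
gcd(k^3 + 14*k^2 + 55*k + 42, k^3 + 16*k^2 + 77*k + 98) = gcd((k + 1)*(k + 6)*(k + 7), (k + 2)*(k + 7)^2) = k + 7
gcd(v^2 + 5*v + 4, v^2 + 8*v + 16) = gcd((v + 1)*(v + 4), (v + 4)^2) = v + 4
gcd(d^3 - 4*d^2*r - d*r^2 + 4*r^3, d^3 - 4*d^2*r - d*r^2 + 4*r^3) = d^3 - 4*d^2*r - d*r^2 + 4*r^3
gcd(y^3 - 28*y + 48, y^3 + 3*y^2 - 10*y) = y - 2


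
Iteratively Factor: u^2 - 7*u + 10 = (u - 5)*(u - 2)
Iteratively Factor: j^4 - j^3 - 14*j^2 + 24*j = (j + 4)*(j^3 - 5*j^2 + 6*j) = (j - 3)*(j + 4)*(j^2 - 2*j) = j*(j - 3)*(j + 4)*(j - 2)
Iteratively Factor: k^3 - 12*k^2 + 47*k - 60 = (k - 3)*(k^2 - 9*k + 20) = (k - 4)*(k - 3)*(k - 5)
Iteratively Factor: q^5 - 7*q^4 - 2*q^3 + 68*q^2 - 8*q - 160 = (q + 2)*(q^4 - 9*q^3 + 16*q^2 + 36*q - 80) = (q + 2)^2*(q^3 - 11*q^2 + 38*q - 40) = (q - 2)*(q + 2)^2*(q^2 - 9*q + 20) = (q - 4)*(q - 2)*(q + 2)^2*(q - 5)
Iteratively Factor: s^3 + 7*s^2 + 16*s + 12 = (s + 2)*(s^2 + 5*s + 6) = (s + 2)*(s + 3)*(s + 2)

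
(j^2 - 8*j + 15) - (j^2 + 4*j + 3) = 12 - 12*j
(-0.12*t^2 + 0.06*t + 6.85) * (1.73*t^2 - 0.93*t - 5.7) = -0.2076*t^4 + 0.2154*t^3 + 12.4787*t^2 - 6.7125*t - 39.045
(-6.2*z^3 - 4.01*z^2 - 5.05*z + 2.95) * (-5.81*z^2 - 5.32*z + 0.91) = 36.022*z^5 + 56.2821*z^4 + 45.0317*z^3 + 6.0774*z^2 - 20.2895*z + 2.6845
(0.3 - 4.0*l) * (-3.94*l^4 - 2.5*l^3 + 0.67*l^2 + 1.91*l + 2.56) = 15.76*l^5 + 8.818*l^4 - 3.43*l^3 - 7.439*l^2 - 9.667*l + 0.768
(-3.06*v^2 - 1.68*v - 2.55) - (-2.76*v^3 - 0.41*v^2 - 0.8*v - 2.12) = 2.76*v^3 - 2.65*v^2 - 0.88*v - 0.43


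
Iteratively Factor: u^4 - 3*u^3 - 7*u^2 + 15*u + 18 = (u - 3)*(u^3 - 7*u - 6) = (u - 3)*(u + 1)*(u^2 - u - 6) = (u - 3)^2*(u + 1)*(u + 2)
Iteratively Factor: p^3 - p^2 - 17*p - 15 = (p + 3)*(p^2 - 4*p - 5) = (p + 1)*(p + 3)*(p - 5)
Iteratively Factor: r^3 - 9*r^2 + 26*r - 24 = (r - 2)*(r^2 - 7*r + 12) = (r - 3)*(r - 2)*(r - 4)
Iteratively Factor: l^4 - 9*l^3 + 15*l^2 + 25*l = (l)*(l^3 - 9*l^2 + 15*l + 25) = l*(l - 5)*(l^2 - 4*l - 5) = l*(l - 5)^2*(l + 1)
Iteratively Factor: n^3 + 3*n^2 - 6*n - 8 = (n - 2)*(n^2 + 5*n + 4) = (n - 2)*(n + 1)*(n + 4)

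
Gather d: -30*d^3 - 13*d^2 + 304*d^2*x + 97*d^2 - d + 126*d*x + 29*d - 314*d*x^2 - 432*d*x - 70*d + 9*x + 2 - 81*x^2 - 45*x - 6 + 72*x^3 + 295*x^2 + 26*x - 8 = -30*d^3 + d^2*(304*x + 84) + d*(-314*x^2 - 306*x - 42) + 72*x^3 + 214*x^2 - 10*x - 12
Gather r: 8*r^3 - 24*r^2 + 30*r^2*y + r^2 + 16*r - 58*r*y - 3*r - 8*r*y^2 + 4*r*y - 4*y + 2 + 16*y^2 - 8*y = 8*r^3 + r^2*(30*y - 23) + r*(-8*y^2 - 54*y + 13) + 16*y^2 - 12*y + 2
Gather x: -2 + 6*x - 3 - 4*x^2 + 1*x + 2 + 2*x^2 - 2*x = -2*x^2 + 5*x - 3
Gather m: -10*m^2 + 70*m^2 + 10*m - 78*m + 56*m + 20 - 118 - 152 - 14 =60*m^2 - 12*m - 264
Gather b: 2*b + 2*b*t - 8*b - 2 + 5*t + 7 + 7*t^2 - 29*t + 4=b*(2*t - 6) + 7*t^2 - 24*t + 9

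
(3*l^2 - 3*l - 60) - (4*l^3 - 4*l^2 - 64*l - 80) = -4*l^3 + 7*l^2 + 61*l + 20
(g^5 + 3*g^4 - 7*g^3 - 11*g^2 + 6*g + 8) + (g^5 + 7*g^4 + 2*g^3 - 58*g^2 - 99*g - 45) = 2*g^5 + 10*g^4 - 5*g^3 - 69*g^2 - 93*g - 37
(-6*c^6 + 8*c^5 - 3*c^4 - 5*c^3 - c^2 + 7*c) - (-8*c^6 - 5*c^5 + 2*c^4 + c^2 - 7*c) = 2*c^6 + 13*c^5 - 5*c^4 - 5*c^3 - 2*c^2 + 14*c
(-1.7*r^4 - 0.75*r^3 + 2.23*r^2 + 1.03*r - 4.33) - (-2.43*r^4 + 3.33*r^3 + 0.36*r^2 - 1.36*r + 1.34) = 0.73*r^4 - 4.08*r^3 + 1.87*r^2 + 2.39*r - 5.67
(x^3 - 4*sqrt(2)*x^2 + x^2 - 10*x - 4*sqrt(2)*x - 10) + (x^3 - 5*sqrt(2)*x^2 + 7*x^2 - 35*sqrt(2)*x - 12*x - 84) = 2*x^3 - 9*sqrt(2)*x^2 + 8*x^2 - 39*sqrt(2)*x - 22*x - 94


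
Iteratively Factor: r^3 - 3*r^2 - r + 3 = (r + 1)*(r^2 - 4*r + 3) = (r - 3)*(r + 1)*(r - 1)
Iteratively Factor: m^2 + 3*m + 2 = (m + 1)*(m + 2)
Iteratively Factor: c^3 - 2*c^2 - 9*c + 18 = (c - 3)*(c^2 + c - 6) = (c - 3)*(c + 3)*(c - 2)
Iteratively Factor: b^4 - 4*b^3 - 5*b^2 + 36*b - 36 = (b - 3)*(b^3 - b^2 - 8*b + 12) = (b - 3)*(b + 3)*(b^2 - 4*b + 4) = (b - 3)*(b - 2)*(b + 3)*(b - 2)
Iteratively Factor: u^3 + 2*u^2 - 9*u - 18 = (u + 3)*(u^2 - u - 6) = (u + 2)*(u + 3)*(u - 3)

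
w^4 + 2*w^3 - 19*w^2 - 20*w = w*(w - 4)*(w + 1)*(w + 5)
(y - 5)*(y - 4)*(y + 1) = y^3 - 8*y^2 + 11*y + 20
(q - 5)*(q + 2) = q^2 - 3*q - 10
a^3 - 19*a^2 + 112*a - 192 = (a - 8)^2*(a - 3)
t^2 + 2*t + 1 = (t + 1)^2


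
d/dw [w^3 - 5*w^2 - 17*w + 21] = 3*w^2 - 10*w - 17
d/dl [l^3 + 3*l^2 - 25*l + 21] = 3*l^2 + 6*l - 25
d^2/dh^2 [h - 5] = 0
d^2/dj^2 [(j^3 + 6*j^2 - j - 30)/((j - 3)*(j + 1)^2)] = 2*(7*j^4 - 2*j^3 - 72*j^2 + 498*j - 591)/(j^7 - 5*j^6 - 3*j^5 + 31*j^4 + 19*j^3 - 63*j^2 - 81*j - 27)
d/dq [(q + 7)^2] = 2*q + 14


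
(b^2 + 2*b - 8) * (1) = b^2 + 2*b - 8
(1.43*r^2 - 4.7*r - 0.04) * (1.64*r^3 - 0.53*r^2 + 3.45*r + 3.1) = 2.3452*r^5 - 8.4659*r^4 + 7.3589*r^3 - 11.7608*r^2 - 14.708*r - 0.124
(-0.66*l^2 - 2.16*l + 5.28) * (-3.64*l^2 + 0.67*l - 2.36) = 2.4024*l^4 + 7.4202*l^3 - 19.1088*l^2 + 8.6352*l - 12.4608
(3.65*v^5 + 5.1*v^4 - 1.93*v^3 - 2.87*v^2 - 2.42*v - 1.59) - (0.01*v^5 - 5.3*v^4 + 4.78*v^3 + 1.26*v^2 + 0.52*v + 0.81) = 3.64*v^5 + 10.4*v^4 - 6.71*v^3 - 4.13*v^2 - 2.94*v - 2.4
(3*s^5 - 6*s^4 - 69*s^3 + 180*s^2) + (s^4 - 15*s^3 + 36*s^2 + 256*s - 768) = 3*s^5 - 5*s^4 - 84*s^3 + 216*s^2 + 256*s - 768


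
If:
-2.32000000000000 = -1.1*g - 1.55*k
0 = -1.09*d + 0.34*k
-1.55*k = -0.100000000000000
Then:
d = 0.02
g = 2.02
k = 0.06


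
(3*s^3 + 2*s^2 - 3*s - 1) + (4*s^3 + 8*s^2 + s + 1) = 7*s^3 + 10*s^2 - 2*s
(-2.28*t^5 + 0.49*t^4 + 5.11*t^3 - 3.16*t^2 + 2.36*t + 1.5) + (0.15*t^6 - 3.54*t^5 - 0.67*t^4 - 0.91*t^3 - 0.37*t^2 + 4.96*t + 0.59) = 0.15*t^6 - 5.82*t^5 - 0.18*t^4 + 4.2*t^3 - 3.53*t^2 + 7.32*t + 2.09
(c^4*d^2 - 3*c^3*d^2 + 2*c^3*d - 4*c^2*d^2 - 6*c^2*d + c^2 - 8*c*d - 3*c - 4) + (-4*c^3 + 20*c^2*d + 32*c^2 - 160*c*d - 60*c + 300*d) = c^4*d^2 - 3*c^3*d^2 + 2*c^3*d - 4*c^3 - 4*c^2*d^2 + 14*c^2*d + 33*c^2 - 168*c*d - 63*c + 300*d - 4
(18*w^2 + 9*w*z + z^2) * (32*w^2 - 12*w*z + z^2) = 576*w^4 + 72*w^3*z - 58*w^2*z^2 - 3*w*z^3 + z^4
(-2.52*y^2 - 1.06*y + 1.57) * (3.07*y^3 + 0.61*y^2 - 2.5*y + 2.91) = -7.7364*y^5 - 4.7914*y^4 + 10.4733*y^3 - 3.7255*y^2 - 7.0096*y + 4.5687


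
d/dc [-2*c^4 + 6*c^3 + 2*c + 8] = -8*c^3 + 18*c^2 + 2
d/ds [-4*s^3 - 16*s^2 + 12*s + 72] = -12*s^2 - 32*s + 12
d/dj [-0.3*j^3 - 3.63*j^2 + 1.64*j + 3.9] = -0.9*j^2 - 7.26*j + 1.64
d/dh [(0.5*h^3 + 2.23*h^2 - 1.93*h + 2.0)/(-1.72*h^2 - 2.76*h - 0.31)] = (-0.86*h^4 - 2.76*h^3 - 9.9394*h^2 + 5.4974*h + 6.1183)/(2.9584*h^4 + 9.4944*h^3 + 8.684*h^2 + 1.7112*h + 0.0961)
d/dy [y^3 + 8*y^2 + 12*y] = 3*y^2 + 16*y + 12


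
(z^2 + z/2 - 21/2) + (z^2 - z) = 2*z^2 - z/2 - 21/2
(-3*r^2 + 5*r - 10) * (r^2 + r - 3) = -3*r^4 + 2*r^3 + 4*r^2 - 25*r + 30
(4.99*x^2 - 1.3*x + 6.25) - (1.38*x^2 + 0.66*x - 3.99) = 3.61*x^2 - 1.96*x + 10.24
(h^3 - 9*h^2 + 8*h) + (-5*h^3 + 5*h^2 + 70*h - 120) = -4*h^3 - 4*h^2 + 78*h - 120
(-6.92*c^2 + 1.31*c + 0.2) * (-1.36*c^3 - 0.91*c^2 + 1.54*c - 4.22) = 9.4112*c^5 + 4.5156*c^4 - 12.1209*c^3 + 31.0378*c^2 - 5.2202*c - 0.844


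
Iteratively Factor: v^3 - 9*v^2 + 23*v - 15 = (v - 5)*(v^2 - 4*v + 3) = (v - 5)*(v - 1)*(v - 3)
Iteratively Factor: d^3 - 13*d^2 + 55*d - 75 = (d - 5)*(d^2 - 8*d + 15) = (d - 5)*(d - 3)*(d - 5)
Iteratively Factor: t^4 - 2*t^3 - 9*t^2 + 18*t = (t + 3)*(t^3 - 5*t^2 + 6*t) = t*(t + 3)*(t^2 - 5*t + 6) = t*(t - 2)*(t + 3)*(t - 3)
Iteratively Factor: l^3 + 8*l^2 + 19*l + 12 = (l + 4)*(l^2 + 4*l + 3) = (l + 3)*(l + 4)*(l + 1)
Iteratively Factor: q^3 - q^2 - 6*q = (q + 2)*(q^2 - 3*q) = (q - 3)*(q + 2)*(q)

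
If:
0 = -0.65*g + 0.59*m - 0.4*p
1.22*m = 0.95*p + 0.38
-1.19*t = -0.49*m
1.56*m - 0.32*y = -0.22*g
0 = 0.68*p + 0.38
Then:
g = 0.23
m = -0.12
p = -0.56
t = -0.05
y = -0.44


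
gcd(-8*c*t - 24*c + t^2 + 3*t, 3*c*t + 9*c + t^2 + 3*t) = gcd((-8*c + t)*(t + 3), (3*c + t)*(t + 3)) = t + 3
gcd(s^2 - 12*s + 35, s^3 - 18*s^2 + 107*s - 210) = s^2 - 12*s + 35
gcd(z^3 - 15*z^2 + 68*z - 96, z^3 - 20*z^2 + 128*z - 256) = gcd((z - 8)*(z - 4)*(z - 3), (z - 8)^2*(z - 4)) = z^2 - 12*z + 32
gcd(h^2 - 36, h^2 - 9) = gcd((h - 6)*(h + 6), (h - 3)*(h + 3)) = 1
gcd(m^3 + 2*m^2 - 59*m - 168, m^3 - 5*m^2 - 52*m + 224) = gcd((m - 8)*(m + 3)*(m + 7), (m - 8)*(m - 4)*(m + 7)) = m^2 - m - 56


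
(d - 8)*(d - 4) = d^2 - 12*d + 32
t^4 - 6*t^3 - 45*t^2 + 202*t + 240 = (t - 8)*(t - 5)*(t + 1)*(t + 6)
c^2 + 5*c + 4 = (c + 1)*(c + 4)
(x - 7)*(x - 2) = x^2 - 9*x + 14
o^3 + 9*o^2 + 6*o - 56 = (o - 2)*(o + 4)*(o + 7)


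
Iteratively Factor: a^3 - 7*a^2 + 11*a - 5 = (a - 5)*(a^2 - 2*a + 1) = (a - 5)*(a - 1)*(a - 1)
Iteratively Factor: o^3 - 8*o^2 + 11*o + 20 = (o + 1)*(o^2 - 9*o + 20) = (o - 5)*(o + 1)*(o - 4)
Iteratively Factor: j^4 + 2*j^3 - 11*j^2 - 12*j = (j - 3)*(j^3 + 5*j^2 + 4*j) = (j - 3)*(j + 4)*(j^2 + j) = (j - 3)*(j + 1)*(j + 4)*(j)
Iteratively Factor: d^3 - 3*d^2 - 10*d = (d)*(d^2 - 3*d - 10) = d*(d + 2)*(d - 5)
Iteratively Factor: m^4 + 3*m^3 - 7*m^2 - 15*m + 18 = (m - 1)*(m^3 + 4*m^2 - 3*m - 18) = (m - 2)*(m - 1)*(m^2 + 6*m + 9) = (m - 2)*(m - 1)*(m + 3)*(m + 3)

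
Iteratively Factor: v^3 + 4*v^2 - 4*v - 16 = (v + 4)*(v^2 - 4) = (v - 2)*(v + 4)*(v + 2)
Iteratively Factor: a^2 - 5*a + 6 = (a - 3)*(a - 2)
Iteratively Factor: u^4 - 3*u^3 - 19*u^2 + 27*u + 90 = (u - 5)*(u^3 + 2*u^2 - 9*u - 18) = (u - 5)*(u + 3)*(u^2 - u - 6) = (u - 5)*(u - 3)*(u + 3)*(u + 2)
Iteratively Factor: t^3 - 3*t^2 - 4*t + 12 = (t + 2)*(t^2 - 5*t + 6) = (t - 2)*(t + 2)*(t - 3)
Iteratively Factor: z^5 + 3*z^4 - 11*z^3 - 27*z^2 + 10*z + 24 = (z + 2)*(z^4 + z^3 - 13*z^2 - z + 12) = (z + 2)*(z + 4)*(z^3 - 3*z^2 - z + 3) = (z - 3)*(z + 2)*(z + 4)*(z^2 - 1) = (z - 3)*(z - 1)*(z + 2)*(z + 4)*(z + 1)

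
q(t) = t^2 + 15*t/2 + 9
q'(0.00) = 7.50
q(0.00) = 9.00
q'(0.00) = 7.50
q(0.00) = 9.00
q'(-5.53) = -3.56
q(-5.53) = -1.89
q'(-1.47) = 4.56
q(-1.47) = 0.14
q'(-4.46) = -1.42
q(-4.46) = -4.56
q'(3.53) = 14.56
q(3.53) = 47.94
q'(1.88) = 11.26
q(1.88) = 26.63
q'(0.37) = 8.24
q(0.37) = 11.91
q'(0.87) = 9.24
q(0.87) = 16.28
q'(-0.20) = 7.10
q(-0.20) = 7.54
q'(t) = 2*t + 15/2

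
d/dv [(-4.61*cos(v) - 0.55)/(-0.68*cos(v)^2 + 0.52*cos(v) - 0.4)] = (3.1348*cos(v)^2 + 0.748*cos(v) - 2.13)*sin(v)/(0.4624*cos(v)^4 - 0.7072*cos(v)^3 + 0.8144*cos(v)^2 - 0.416*cos(v) + 0.16)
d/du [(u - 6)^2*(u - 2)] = (u - 6)*(3*u - 10)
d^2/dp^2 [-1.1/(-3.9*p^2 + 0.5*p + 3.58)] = (33.462*p^2 - 4.29*p - 1.1*(7.8*p - 0.5)*(15.6*p - 1.0) - 30.7164)/(-3.9*p^2 + 0.5*p + 3.58)^3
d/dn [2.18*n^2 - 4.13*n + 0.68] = 4.36*n - 4.13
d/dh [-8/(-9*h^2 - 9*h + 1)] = 72*(-2*h - 1)/(9*h^2 + 9*h - 1)^2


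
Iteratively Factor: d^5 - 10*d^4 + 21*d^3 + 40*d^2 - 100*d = (d - 5)*(d^4 - 5*d^3 - 4*d^2 + 20*d) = (d - 5)*(d + 2)*(d^3 - 7*d^2 + 10*d) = (d - 5)^2*(d + 2)*(d^2 - 2*d) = (d - 5)^2*(d - 2)*(d + 2)*(d)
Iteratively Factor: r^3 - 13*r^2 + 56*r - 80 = (r - 4)*(r^2 - 9*r + 20) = (r - 5)*(r - 4)*(r - 4)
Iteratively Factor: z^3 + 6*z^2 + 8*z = (z)*(z^2 + 6*z + 8) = z*(z + 2)*(z + 4)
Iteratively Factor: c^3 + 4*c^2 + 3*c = (c + 3)*(c^2 + c) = (c + 1)*(c + 3)*(c)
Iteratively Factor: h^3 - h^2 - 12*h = (h + 3)*(h^2 - 4*h) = h*(h + 3)*(h - 4)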